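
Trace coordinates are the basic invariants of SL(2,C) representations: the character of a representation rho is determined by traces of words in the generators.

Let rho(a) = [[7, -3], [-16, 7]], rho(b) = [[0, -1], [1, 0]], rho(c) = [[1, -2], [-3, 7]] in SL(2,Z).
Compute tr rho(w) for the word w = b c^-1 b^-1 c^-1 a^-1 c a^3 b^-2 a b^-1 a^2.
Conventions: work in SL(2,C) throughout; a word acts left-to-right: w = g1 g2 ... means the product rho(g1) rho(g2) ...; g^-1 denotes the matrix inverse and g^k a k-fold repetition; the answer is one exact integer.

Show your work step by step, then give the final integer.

661497370

rho(b) = [[0, -1], [1, 0]]
... * rho(c^-1) = [[7, 2], [3, 1]]  ->  [[-3, -1], [7, 2]]
... * rho(b^-1) = [[0, 1], [-1, 0]]  ->  [[1, -3], [-2, 7]]
... * rho(c^-1) = [[7, 2], [3, 1]]  ->  [[-2, -1], [7, 3]]
... * rho(a^-1) = [[7, 3], [16, 7]]  ->  [[-30, -13], [97, 42]]
... * rho(c) = [[1, -2], [-3, 7]]  ->  [[9, -31], [-29, 100]]
... * rho(a) = [[7, -3], [-16, 7]]  ->  [[559, -244], [-1803, 787]]
... * rho(a) = [[7, -3], [-16, 7]]  ->  [[7817, -3385], [-25213, 10918]]
... * rho(a) = [[7, -3], [-16, 7]]  ->  [[108879, -47146], [-351179, 152065]]
... * rho(b^-1) = [[0, 1], [-1, 0]]  ->  [[47146, 108879], [-152065, -351179]]
... * rho(b^-1) = [[0, 1], [-1, 0]]  ->  [[-108879, 47146], [351179, -152065]]
... * rho(a) = [[7, -3], [-16, 7]]  ->  [[-1516489, 656659], [4891293, -2117992]]
... * rho(b^-1) = [[0, 1], [-1, 0]]  ->  [[-656659, -1516489], [2117992, 4891293]]
... * rho(a) = [[7, -3], [-16, 7]]  ->  [[19667211, -8645446], [-63434744, 27885075]]
... * rho(a) = [[7, -3], [-16, 7]]  ->  [[275997613, -119519755], [-890204408, 385499757]]
tr = 275997613 + 385499757 = 661497370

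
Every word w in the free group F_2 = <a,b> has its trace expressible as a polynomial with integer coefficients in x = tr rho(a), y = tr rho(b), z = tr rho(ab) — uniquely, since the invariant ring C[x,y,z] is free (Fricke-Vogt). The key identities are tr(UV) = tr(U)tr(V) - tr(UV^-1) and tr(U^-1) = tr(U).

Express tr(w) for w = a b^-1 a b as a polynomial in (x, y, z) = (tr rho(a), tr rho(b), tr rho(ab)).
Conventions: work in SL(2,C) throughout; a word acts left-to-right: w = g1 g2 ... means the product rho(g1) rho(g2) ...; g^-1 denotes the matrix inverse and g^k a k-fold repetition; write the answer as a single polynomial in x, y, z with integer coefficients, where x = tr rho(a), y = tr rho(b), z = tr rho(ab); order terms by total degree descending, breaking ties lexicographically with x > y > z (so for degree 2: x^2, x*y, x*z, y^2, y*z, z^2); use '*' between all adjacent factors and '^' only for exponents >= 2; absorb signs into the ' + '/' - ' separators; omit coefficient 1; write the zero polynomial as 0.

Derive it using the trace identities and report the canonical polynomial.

x*y*z - y^2 - z^2 + 2

trace(a b a) = trace(a) * trace(b a) - trace(b)  (reduce the a square) = x*z - y
trace(a b a b) = trace(b a) * trace(b a) - trace(1)  (split on b) = z^2 - 2
use: trace(a b^-1 a b) = trace(a b a) * trace(b) - trace(a b a b)  (eliminate b^-1) = x*y*z - y^2 - z^2 + 2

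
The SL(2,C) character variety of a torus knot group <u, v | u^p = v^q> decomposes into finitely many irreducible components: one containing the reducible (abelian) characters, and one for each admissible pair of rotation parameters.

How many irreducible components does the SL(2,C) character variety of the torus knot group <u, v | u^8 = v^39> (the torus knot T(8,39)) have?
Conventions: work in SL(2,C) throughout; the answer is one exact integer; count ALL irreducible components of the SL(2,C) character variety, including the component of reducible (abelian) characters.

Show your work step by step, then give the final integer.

134

In the torus knot group T(8,39), u^8 = v^39 is central, so an irreducible representation sends it to +I or -I (Schur).
On an irreducible component, tr(u) is locked at 2*cos(pi*alpha/8) for some alpha in 1..7, and tr(v) at 2*cos(pi*beta/39) for some beta in 1..38.
Consistency of u^8 = (-1)^alpha I with v^39 = (-1)^beta I forces alpha = beta (mod 2).
Enumerate parity-matched pairs: 4*19 odd-odd plus 3*19 even-even gives 133.
Total: 133 irreducible-character components + 1 reducible (abelian) component = 134.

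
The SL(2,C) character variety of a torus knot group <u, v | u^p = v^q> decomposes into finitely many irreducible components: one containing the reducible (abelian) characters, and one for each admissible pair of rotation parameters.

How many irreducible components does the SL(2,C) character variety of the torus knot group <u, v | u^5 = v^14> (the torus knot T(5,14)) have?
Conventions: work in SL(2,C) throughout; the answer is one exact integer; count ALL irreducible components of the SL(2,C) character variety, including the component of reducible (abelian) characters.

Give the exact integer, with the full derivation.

27

In the torus knot group T(5,14), u^5 = v^14 is central, so an irreducible representation sends it to +I or -I (Schur).
On an irreducible component, tr(u) is locked at 2*cos(pi*alpha/5) for some alpha in 1..4, and tr(v) at 2*cos(pi*beta/14) for some beta in 1..13.
Consistency of u^5 = (-1)^alpha I with v^14 = (-1)^beta I forces alpha = beta (mod 2).
count pairs: odd alpha (2 choices) x odd beta (7), plus even alpha (2) x even beta (6): 2*7 + 2*6 = 26.
Total: 26 irreducible-character components + 1 reducible (abelian) component = 27.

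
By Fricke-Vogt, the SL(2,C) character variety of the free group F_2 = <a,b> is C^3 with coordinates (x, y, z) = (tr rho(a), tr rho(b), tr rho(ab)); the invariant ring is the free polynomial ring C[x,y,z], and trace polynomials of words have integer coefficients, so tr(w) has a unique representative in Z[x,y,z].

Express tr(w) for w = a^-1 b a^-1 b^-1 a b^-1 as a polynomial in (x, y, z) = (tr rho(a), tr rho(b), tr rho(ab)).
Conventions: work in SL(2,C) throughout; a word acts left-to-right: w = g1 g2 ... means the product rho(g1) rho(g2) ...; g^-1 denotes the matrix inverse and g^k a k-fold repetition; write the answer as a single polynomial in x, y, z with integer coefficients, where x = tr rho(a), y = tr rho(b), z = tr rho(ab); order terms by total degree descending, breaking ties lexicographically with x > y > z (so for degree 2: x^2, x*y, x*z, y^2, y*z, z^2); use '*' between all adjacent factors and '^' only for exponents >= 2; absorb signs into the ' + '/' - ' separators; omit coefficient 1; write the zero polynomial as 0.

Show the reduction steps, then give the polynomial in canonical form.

apply: trace(b^-1) = trace(b) = y
use: trace(b^2 a) = trace(b) * trace(a b) - trace(a) = y*z - x
trace(b^2) = trace(b) * trace(b) - trace(1) = y^2 - 2
trace(b a^2 b) = trace(a) * trace(b^2 a) - trace(b^2) = x*y*z - x^2 - y^2 + 2
apply: trace(b a b a) = trace(b a) * trace(b a) - trace(1)   [split at repeated b] = z^2 - 2
trace(b a^2 b a) = trace(a) * trace(b a b a) - trace(b a b) = x*z^2 - y*z - x
use: trace(a^2 b a^-1 b) = trace(b a^2 b) * trace(a) - trace(b a^2 b a) = x^2*y*z - x^3 - x*y^2 - x*z^2 + y*z + 3*x
trace(a b a^-1 b^-1 a) = trace(a^2 b a^-1) * trace(b) - trace(a^2 b a^-1 b) = -x^2*y*z + x^3 + x*y^2 + x*z^2 - 3*x
apply: trace(a b a) = trace(a) * trace(b a) - trace(b) = x*z - y
use: trace(a b a b a b) = trace(a b) * trace(a b a b) - trace(a^-1 b^-1)   [split at repeated a] = z^3 - 3*z
apply: trace(b^-1 a b a b a) = trace(a b a b a) * trace(b) - trace(a b a b a b) = x*y*z^2 - y^2*z - z^3 - x*y + 3*z
use: trace(a b a^-1 b^-1 a b) = trace(b^-1 a b a b) * trace(a) - trace(b^-1 a b a b a) = -x*y*z^2 + x^2*z + y^2*z + z^3 - 3*z
trace(b a^-1 b^-1 a b^-1 a) = trace(a b a^-1 b^-1 a) * trace(b) - trace(a b a^-1 b^-1 a b) = -x^2*y^2*z + x^3*y + x*y^3 + 2*x*y*z^2 - x^2*z - y^2*z - z^3 - 3*x*y + 3*z
trace(a^-1 b a^-1 b^-1 a b^-1) = trace(b a^-1 b^-1 a b^-1) * trace(a) - trace(b a^-1 b^-1 a b^-1 a) = x^2*y^2*z - x^3*y - x*y^3 - 2*x*y*z^2 + x^2*z + y^2*z + z^3 + 4*x*y - 3*z

x^2*y^2*z - x^3*y - x*y^3 - 2*x*y*z^2 + x^2*z + y^2*z + z^3 + 4*x*y - 3*z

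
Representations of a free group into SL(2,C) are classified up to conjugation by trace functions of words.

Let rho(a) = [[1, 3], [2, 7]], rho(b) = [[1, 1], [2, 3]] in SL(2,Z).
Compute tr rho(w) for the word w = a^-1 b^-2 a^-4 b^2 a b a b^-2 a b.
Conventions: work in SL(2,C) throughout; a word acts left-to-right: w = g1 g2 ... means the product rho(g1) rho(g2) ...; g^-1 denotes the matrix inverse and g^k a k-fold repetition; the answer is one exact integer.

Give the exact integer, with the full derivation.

rho(a^-1) = [[7, -3], [-2, 1]]
... * rho(b^-1) = [[3, -1], [-2, 1]]  ->  [[27, -10], [-8, 3]]
... * rho(b^-1) = [[3, -1], [-2, 1]]  ->  [[101, -37], [-30, 11]]
... * rho(a^-1) = [[7, -3], [-2, 1]]  ->  [[781, -340], [-232, 101]]
... * rho(a^-1) = [[7, -3], [-2, 1]]  ->  [[6147, -2683], [-1826, 797]]
... * rho(a^-1) = [[7, -3], [-2, 1]]  ->  [[48395, -21124], [-14376, 6275]]
... * rho(a^-1) = [[7, -3], [-2, 1]]  ->  [[381013, -166309], [-113182, 49403]]
... * rho(b) = [[1, 1], [2, 3]]  ->  [[48395, -117914], [-14376, 35027]]
... * rho(b) = [[1, 1], [2, 3]]  ->  [[-187433, -305347], [55678, 90705]]
... * rho(a) = [[1, 3], [2, 7]]  ->  [[-798127, -2699728], [237088, 801969]]
... * rho(b) = [[1, 1], [2, 3]]  ->  [[-6197583, -8897311], [1841026, 2642995]]
... * rho(a) = [[1, 3], [2, 7]]  ->  [[-23992205, -80873926], [7127016, 24024043]]
... * rho(b^-1) = [[3, -1], [-2, 1]]  ->  [[89771237, -56881721], [-26667038, 16897027]]
... * rho(b^-1) = [[3, -1], [-2, 1]]  ->  [[383077153, -146652958], [-113795168, 43564065]]
... * rho(a) = [[1, 3], [2, 7]]  ->  [[89771237, 122660753], [-26667038, -36437049]]
... * rho(b) = [[1, 1], [2, 3]]  ->  [[335092743, 457753496], [-99541136, -135978185]]
tr = 335092743 + -135978185 = 199114558

199114558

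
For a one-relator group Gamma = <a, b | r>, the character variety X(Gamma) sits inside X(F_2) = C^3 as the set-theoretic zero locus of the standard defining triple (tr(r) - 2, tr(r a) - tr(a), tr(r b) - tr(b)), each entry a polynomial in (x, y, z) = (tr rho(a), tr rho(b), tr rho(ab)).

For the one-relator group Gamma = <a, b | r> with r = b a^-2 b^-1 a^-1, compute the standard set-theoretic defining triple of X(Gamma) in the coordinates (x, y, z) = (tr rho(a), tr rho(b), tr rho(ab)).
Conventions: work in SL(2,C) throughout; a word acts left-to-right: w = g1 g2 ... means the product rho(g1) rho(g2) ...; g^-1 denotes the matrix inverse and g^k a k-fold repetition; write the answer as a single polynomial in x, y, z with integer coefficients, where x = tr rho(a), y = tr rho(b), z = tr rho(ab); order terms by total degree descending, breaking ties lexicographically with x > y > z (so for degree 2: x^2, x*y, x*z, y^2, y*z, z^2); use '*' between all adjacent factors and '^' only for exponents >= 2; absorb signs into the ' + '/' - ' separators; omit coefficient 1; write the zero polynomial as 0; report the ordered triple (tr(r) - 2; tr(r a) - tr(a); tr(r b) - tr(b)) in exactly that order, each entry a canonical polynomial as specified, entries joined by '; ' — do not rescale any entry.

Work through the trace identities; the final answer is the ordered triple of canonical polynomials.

trace(a^-1 b) = trace(b) trace(a) - trace(b a) = x*y - z
trace(a^-1 b a^-1) = trace(a^-1 b) trace(a) - trace(a^-1 b a) = x^2*y - x*z - y
trace(a^-1 b a^-2) = trace(a^-1 b a^-1) trace(a) - trace(a^-1 b) = x^3*y - x^2*z - 2*x*y + z
trace(b^2) = trace(b) trace(b) - trace(1) = y^2 - 2
trace(b^2 a) = trace(b) trace(a b) - trace(a) = y*z - x
trace(b a^-1 b) = trace(b^2) trace(a) - trace(b^2 a) = x*y^2 - y*z - x
trace(b a b a) = trace(b a) trace(b a) - trace(1) = z^2 - 2
trace(b a^-1 b a) = trace(b a b) trace(a) - trace(b a b a) = x*y*z - x^2 - z^2 + 2
trace(b a^-1 b a^-1) = trace(b a^-1 b) trace(a) - trace(b a^-1 b a) = x^2*y^2 - 2*x*y*z + z^2 - 2
trace(a^-1 b a^-2 b) = trace(b a^-1 b a^-1) trace(a) - trace(b a^-1 b) = x^3*y^2 - 2*x^2*y*z - x*y^2 + x*z^2 + y*z - x
trace(b a^-2 b^-1 a^-1) = trace(a^-1 b a^-2) trace(b) - trace(a^-1 b a^-2 b) = x^2*y*z - x*y^2 - x*z^2 + x
trace(a^-2) = trace(a^-1) trace(a) - trace(1) = x^2 - 2
trace(b a b^2) = trace(b) trace(b a b) - trace(b a)   [square of b] = y^2*z - x*y - z
trace(a b a) = trace(a) trace(b a) - trace(b)   [square of a] = x*z - y
trace(b a b^2 a) = trace(b) trace(a b a b) - trace(a b a)   [square of b] = y*z^2 - x*z - y
trace(b a b^2 a^-1) = trace(b a b^2) trace(a) - trace(b a b^2 a)   [inverse elimination on a] = x*y^2*z - x^2*y - y*z^2 + y
trace(a b^2 a^-2 b) = trace(b a b^2 a^-1) trace(a) - trace(b a b^2)   [inverse elimination on a] = x^2*y^2*z - x^3*y - x*y*z^2 - y^2*z + 2*x*y + z
trace(b^2 a^-2 b^-1 a) = trace(a b^2 a^-2) trace(b) - trace(a b^2 a^-2 b)   [inverse elimination on b] = -x^2*y^2*z + x^3*y + x*y^3 + x*y*z^2 - 3*x*y - z
trace(b a^-2 b^-1 a^-1 b) = trace(b^2 a^-2 b^-1) trace(a) - trace(b^2 a^-2 b^-1 a)   [inverse elimination on a] = x^2*y^2*z - x*y^3 - x*y*z^2 - x^2*z + 2*x*y + z
assemble the triple (trace(r) - 2; trace(r a) - x; trace(r b) - y)

x^2*y*z - x*y^2 - x*z^2 + x - 2; x^2 - x - 2; x^2*y^2*z - x*y^3 - x*y*z^2 - x^2*z + 2*x*y - y + z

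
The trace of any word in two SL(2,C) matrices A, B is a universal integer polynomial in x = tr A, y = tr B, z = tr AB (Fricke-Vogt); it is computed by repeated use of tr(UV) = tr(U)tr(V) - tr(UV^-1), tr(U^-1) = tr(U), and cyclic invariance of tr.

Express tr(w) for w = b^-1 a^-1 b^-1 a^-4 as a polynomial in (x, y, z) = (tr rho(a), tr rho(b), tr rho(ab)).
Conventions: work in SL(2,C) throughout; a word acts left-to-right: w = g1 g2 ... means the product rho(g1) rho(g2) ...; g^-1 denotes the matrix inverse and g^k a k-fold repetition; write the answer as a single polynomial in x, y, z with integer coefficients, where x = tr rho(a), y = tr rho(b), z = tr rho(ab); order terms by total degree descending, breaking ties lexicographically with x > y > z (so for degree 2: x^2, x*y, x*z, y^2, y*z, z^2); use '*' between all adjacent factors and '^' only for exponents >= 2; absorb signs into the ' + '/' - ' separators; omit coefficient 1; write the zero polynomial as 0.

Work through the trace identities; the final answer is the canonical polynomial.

x^3*z^2 - x^2*y*z - x^3 - 2*x*z^2 + y*z + 3*x

trace(a^-1) = trace(a) = x
trace(a^-1 b) = trace(b)*trace(a) - trace(b a) = x*y - z
trace(b^-1 a^-1) = trace(a^-1)*trace(b) - trace(a^-1 b) = z
trace(a^-1 b^-1 a^-1) = trace(b^-1 a^-1)*trace(a) - trace(b^-1) = x*z - y
trace(a^-1 b^-1 a^-2) = trace(a^-1 b^-1 a^-1)*trace(a) - trace(a^-1 b^-1) = x^2*z - x*y - z
trace(a^-3 b^-1 a^-1) = trace(a^-1 b^-1 a^-2)*trace(a) - trace(a^-1 b^-1 a^-1) = x^3*z - x^2*y - 2*x*z + y
trace(a^-2) = trace(a^-1)*trace(a) - trace(1) = x^2 - 2
trace(b a b) = trace(b)*trace(a b) - trace(a) = y*z - x
trace(b a b a) = trace(a b)*trace(a b) - trace(1)   [split at repeated a] = z^2 - 2
trace(a b a^-1 b) = trace(b a b)*trace(a) - trace(b a b a) = x*y*z - x^2 - z^2 + 2
trace(b^-1 a b a^-1) = trace(a b a^-1)*trace(b) - trace(a b a^-1 b) = -x*y*z + x^2 + y^2 + z^2 - 2
trace(b a^-2 b^-1 a) = trace(b^-1 a b a^-1)*trace(a) - trace(b^-1 a b) = -x^2*y*z + x^3 + x*y^2 + x*z^2 - 3*x
trace(a^-1 b^-1 a^-1 b a^-1) = trace(b a^-2 b^-1)*trace(a) - trace(b a^-2 b^-1 a) = x^2*y*z - x*y^2 - x*z^2 + x
trace(a^-1 b a^-1) = trace(b a^-1)*trace(a) - trace(b) = x^2*y - x*z - y
trace(b^2) = trace(b)*trace(b) - trace(1) = y^2 - 2
trace(b a^-1 b) = trace(b^2)*trace(a) - trace(b^2 a) = x*y^2 - y*z - x
trace(a^-1 b a^-1 b) = trace(b a^-1 b)*trace(a) - trace(b a^-1 b a) = x^2*y^2 - 2*x*y*z + z^2 - 2
trace(a^-1 b^-1 a^-1 b) = trace(a^-1 b a^-1)*trace(b) - trace(a^-1 b a^-1 b) = x*y*z - y^2 - z^2 + 2
trace(a^-3 b^-1 a^-1 b) = trace(a^-1 b^-1 a^-1 b a^-1)*trace(a) - trace(a^-1 b^-1 a^-1 b) = x^3*y*z - x^2*y^2 - x^2*z^2 - x*y*z + x^2 + y^2 + z^2 - 2
trace(a^-3 b^-1 a^-1 b^-1) = trace(a^-3 b^-1 a^-1)*trace(b) - trace(a^-3 b^-1 a^-1 b) = x^2*z^2 - x*y*z - x^2 - z^2 + 2
trace(a^-2 b^-1 a^-1 b^-1) = trace(a^-1 b^-1 a^-1 b^-1)*trace(a) - trace(a^-1 b^-1 a^-1 b^-1 a) = x*z^2 - y*z - x
trace(b^-1 a^-1 b^-1 a^-4) = trace(a^-3 b^-1 a^-1 b^-1)*trace(a) - trace(a^-3 b^-1 a^-1 b^-1 a) = x^3*z^2 - x^2*y*z - x^3 - 2*x*z^2 + y*z + 3*x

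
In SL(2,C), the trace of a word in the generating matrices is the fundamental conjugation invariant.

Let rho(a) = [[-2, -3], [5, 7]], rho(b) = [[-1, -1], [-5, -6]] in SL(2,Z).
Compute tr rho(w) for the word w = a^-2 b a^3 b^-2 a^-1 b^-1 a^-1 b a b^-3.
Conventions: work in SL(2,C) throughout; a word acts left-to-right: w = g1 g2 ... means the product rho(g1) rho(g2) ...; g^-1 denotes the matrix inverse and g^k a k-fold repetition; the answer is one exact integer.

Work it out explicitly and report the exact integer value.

7646682047

rho(a^-1) = [[7, 3], [-5, -2]]
... * rho(a^-1) = [[7, 3], [-5, -2]]  ->  [[34, 15], [-25, -11]]
... * rho(b) = [[-1, -1], [-5, -6]]  ->  [[-109, -124], [80, 91]]
... * rho(a) = [[-2, -3], [5, 7]]  ->  [[-402, -541], [295, 397]]
... * rho(a) = [[-2, -3], [5, 7]]  ->  [[-1901, -2581], [1395, 1894]]
... * rho(a) = [[-2, -3], [5, 7]]  ->  [[-9103, -12364], [6680, 9073]]
... * rho(b^-1) = [[-6, 1], [5, -1]]  ->  [[-7202, 3261], [5285, -2393]]
... * rho(b^-1) = [[-6, 1], [5, -1]]  ->  [[59517, -10463], [-43675, 7678]]
... * rho(a^-1) = [[7, 3], [-5, -2]]  ->  [[468934, 199477], [-344115, -146381]]
... * rho(b^-1) = [[-6, 1], [5, -1]]  ->  [[-1816219, 269457], [1332785, -197734]]
... * rho(a^-1) = [[7, 3], [-5, -2]]  ->  [[-14060818, -5987571], [10318165, 4393823]]
... * rho(b) = [[-1, -1], [-5, -6]]  ->  [[43998673, 49986244], [-32287280, -36681103]]
... * rho(a) = [[-2, -3], [5, 7]]  ->  [[161933874, 217907689], [-118830955, -159905881]]
... * rho(b^-1) = [[-6, 1], [5, -1]]  ->  [[117935201, -55973815], [-86543675, 41074926]]
... * rho(b^-1) = [[-6, 1], [5, -1]]  ->  [[-987480281, 173909016], [724636680, -127618601]]
... * rho(b^-1) = [[-6, 1], [5, -1]]  ->  [[6794426766, -1161389297], [-4985913085, 852255281]]
tr = 6794426766 + 852255281 = 7646682047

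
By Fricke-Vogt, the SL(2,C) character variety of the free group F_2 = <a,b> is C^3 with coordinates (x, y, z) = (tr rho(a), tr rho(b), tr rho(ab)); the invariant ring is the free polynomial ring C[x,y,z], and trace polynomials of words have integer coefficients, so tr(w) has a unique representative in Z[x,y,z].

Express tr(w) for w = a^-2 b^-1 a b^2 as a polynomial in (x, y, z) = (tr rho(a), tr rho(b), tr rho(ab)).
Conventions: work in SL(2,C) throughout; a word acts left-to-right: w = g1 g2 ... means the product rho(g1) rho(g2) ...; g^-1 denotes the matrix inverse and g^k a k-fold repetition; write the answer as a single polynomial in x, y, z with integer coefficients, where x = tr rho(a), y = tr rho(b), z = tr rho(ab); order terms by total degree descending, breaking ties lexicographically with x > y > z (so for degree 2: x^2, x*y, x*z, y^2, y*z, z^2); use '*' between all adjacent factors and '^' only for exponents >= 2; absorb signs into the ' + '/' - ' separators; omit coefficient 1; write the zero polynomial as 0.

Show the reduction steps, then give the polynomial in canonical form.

reduce: tr(b^2) = tr(b)*tr(b) - tr(1) = y^2 - 2
reduce: tr(b^2 a) = tr(b)*tr(a b) - tr(a) = y*z - x
so tr(b^2 a^-1) = tr(b^2)*tr(a) - tr(b^2 a) = x*y^2 - y*z - x
reduce: tr(b a b^2) = tr(b)*tr(a b^2) - tr(a b) = y^2*z - x*y - z
tr(a b a b) = tr(b a)*tr(b a) - tr(1) = z^2 - 2
tr(a b a) = tr(a)*tr(b a) - tr(b) = x*z - y
so tr(b a b^2 a) = tr(b)*tr(a b a b) - tr(a b a) = y*z^2 - x*z - y
so tr(a^-1 b a b^2) = tr(b a b^2)*tr(a) - tr(b a b^2 a) = x*y^2*z - x^2*y - y*z^2 + y
so tr(a b^2 a^-2 b) = tr(a^-1 b a b^2)*tr(a) - tr(a^-1 b a b^2 a) = x^2*y^2*z - x^3*y - x*y*z^2 - y^2*z + 2*x*y + z
reduce: tr(a^-2 b^-1 a b^2) = tr(a b^2 a^-2)*tr(b) - tr(a b^2 a^-2 b) = -x^2*y^2*z + x^3*y + x*y^3 + x*y*z^2 - 3*x*y - z

-x^2*y^2*z + x^3*y + x*y^3 + x*y*z^2 - 3*x*y - z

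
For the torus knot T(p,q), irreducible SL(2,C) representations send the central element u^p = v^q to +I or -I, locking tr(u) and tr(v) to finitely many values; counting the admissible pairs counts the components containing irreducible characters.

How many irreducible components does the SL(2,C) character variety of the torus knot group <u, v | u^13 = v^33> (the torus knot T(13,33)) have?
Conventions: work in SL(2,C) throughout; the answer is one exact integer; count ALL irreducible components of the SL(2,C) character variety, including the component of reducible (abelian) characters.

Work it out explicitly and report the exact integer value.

193

In the torus knot group T(13,33), u^13 = v^33 is central, so an irreducible representation sends it to +I or -I (Schur).
This locks tr(u) to 2*cos(pi*alpha/13), alpha in 1..12, and tr(v) to 2*cos(pi*beta/33), beta in 1..32, on each component of irreducible characters.
u^13 = (-1)^alpha I and v^33 = (-1)^beta I must agree, so alpha and beta have equal parity.
Enumerate parity-matched pairs: 6*16 odd-odd plus 6*16 even-even gives 192.
Total: 192 irreducible-character components + 1 reducible (abelian) component = 193.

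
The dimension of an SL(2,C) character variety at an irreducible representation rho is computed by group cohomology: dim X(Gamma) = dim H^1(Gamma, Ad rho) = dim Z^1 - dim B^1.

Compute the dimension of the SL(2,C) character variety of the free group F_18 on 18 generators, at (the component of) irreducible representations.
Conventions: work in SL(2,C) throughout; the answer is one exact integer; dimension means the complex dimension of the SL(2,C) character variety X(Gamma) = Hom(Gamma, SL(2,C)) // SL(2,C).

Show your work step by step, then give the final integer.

51

Here Gamma is free of rank 18 — no relator constrains a cocycle.
A cocycle picks one sl_2 vector per generator freely, giving dim Z^1 = 3*18 = 54.
Irreducibility makes the coboundary map sl_2 -> Z^1 injective (trivial centralizer), so dim B^1 = 3.
Therefore dim X = 54 - 3 = 51.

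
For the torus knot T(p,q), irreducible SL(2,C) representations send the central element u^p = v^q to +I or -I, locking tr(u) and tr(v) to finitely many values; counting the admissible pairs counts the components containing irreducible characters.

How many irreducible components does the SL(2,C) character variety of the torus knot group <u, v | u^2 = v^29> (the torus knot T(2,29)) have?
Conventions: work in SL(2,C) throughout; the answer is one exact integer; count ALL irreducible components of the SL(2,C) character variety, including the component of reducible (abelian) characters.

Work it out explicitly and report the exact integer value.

Gamma = < u, v | u^2 = v^29 > (torus knot T(2,29)); the central element u^2 = v^29 acts as +I or -I in any irreducible SL(2,C) representation.
So on each irreducible component the traces are pinned: tr(u) = 2*cos(pi*alpha/2) with 1 <= alpha <= 1, tr(v) = 2*cos(pi*beta/29) with 1 <= beta <= 28.
The two central values (-1)^alpha I and (-1)^beta I must be the same matrix, so alpha and beta share a parity.
Enumerate parity-matched pairs: 1*14 odd-odd plus 0*14 even-even gives 14.
That is 14 components of irreducible characters, and with the reducible (abelian) component the total is 15.

15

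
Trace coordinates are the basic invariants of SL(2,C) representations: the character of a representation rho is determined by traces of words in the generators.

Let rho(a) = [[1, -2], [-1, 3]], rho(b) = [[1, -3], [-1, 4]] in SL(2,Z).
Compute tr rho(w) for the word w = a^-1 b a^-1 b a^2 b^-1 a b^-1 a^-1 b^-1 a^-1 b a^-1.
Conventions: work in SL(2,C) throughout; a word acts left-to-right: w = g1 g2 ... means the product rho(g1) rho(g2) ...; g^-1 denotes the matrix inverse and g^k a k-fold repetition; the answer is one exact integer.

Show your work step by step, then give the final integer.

rho(a^-1) = [[3, 2], [1, 1]]
... * rho(b) = [[1, -3], [-1, 4]]  ->  [[1, -1], [0, 1]]
... * rho(a^-1) = [[3, 2], [1, 1]]  ->  [[2, 1], [1, 1]]
... * rho(b) = [[1, -3], [-1, 4]]  ->  [[1, -2], [0, 1]]
... * rho(a) = [[1, -2], [-1, 3]]  ->  [[3, -8], [-1, 3]]
... * rho(a) = [[1, -2], [-1, 3]]  ->  [[11, -30], [-4, 11]]
... * rho(b^-1) = [[4, 3], [1, 1]]  ->  [[14, 3], [-5, -1]]
... * rho(a) = [[1, -2], [-1, 3]]  ->  [[11, -19], [-4, 7]]
... * rho(b^-1) = [[4, 3], [1, 1]]  ->  [[25, 14], [-9, -5]]
... * rho(a^-1) = [[3, 2], [1, 1]]  ->  [[89, 64], [-32, -23]]
... * rho(b^-1) = [[4, 3], [1, 1]]  ->  [[420, 331], [-151, -119]]
... * rho(a^-1) = [[3, 2], [1, 1]]  ->  [[1591, 1171], [-572, -421]]
... * rho(b) = [[1, -3], [-1, 4]]  ->  [[420, -89], [-151, 32]]
... * rho(a^-1) = [[3, 2], [1, 1]]  ->  [[1171, 751], [-421, -270]]
tr = 1171 + -270 = 901

901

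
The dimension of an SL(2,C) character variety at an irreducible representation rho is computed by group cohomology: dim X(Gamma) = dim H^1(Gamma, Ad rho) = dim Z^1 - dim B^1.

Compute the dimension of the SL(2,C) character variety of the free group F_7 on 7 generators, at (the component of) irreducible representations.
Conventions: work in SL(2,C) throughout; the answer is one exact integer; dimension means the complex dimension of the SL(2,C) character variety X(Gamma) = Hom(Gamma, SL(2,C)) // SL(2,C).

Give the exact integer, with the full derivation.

18

Gamma = F_7 has 7 generators and no relators.
Z^1(Gamma, Ad rho) = (sl_2)^7: a cocycle is a free choice of one sl_2 vector per generator, so dim Z^1 = 3*7 = 21.
dim B^1 = 3: the coboundary map is injective because an irreducible image has centralizer 0 in sl_2.
dim X = dim H^1 = dim Z^1 - dim B^1 = 21 - 3 = 18.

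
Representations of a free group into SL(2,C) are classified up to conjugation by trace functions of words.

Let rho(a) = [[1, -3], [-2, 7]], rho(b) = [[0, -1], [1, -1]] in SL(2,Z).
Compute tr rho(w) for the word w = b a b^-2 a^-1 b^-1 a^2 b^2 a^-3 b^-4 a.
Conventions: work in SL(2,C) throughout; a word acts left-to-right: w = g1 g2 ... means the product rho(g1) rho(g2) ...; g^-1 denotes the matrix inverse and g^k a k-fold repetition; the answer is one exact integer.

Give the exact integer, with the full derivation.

15245119

rho(b) = [[0, -1], [1, -1]]
... * rho(a) = [[1, -3], [-2, 7]]  ->  [[2, -7], [3, -10]]
... * rho(b^-1) = [[-1, 1], [-1, 0]]  ->  [[5, 2], [7, 3]]
... * rho(b^-1) = [[-1, 1], [-1, 0]]  ->  [[-7, 5], [-10, 7]]
... * rho(a^-1) = [[7, 3], [2, 1]]  ->  [[-39, -16], [-56, -23]]
... * rho(b^-1) = [[-1, 1], [-1, 0]]  ->  [[55, -39], [79, -56]]
... * rho(a) = [[1, -3], [-2, 7]]  ->  [[133, -438], [191, -629]]
... * rho(a) = [[1, -3], [-2, 7]]  ->  [[1009, -3465], [1449, -4976]]
... * rho(b) = [[0, -1], [1, -1]]  ->  [[-3465, 2456], [-4976, 3527]]
... * rho(b) = [[0, -1], [1, -1]]  ->  [[2456, 1009], [3527, 1449]]
... * rho(a^-1) = [[7, 3], [2, 1]]  ->  [[19210, 8377], [27587, 12030]]
... * rho(a^-1) = [[7, 3], [2, 1]]  ->  [[151224, 66007], [217169, 94791]]
... * rho(a^-1) = [[7, 3], [2, 1]]  ->  [[1190582, 519679], [1709765, 746298]]
... * rho(b^-1) = [[-1, 1], [-1, 0]]  ->  [[-1710261, 1190582], [-2456063, 1709765]]
... * rho(b^-1) = [[-1, 1], [-1, 0]]  ->  [[519679, -1710261], [746298, -2456063]]
... * rho(b^-1) = [[-1, 1], [-1, 0]]  ->  [[1190582, 519679], [1709765, 746298]]
... * rho(b^-1) = [[-1, 1], [-1, 0]]  ->  [[-1710261, 1190582], [-2456063, 1709765]]
... * rho(a) = [[1, -3], [-2, 7]]  ->  [[-4091425, 13464857], [-5875593, 19336544]]
tr = -4091425 + 19336544 = 15245119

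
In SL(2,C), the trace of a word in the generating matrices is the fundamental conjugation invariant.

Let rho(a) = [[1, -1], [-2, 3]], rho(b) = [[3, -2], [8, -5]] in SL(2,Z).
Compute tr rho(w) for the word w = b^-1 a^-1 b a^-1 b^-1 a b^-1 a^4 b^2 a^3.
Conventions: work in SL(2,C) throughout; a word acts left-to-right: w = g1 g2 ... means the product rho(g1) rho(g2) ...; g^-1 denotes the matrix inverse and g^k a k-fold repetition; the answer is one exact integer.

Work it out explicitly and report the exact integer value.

-226969522

rho(b^-1) = [[-5, 2], [-8, 3]]
... * rho(a^-1) = [[3, 1], [2, 1]]  ->  [[-11, -3], [-18, -5]]
... * rho(b) = [[3, -2], [8, -5]]  ->  [[-57, 37], [-94, 61]]
... * rho(a^-1) = [[3, 1], [2, 1]]  ->  [[-97, -20], [-160, -33]]
... * rho(b^-1) = [[-5, 2], [-8, 3]]  ->  [[645, -254], [1064, -419]]
... * rho(a) = [[1, -1], [-2, 3]]  ->  [[1153, -1407], [1902, -2321]]
... * rho(b^-1) = [[-5, 2], [-8, 3]]  ->  [[5491, -1915], [9058, -3159]]
... * rho(a) = [[1, -1], [-2, 3]]  ->  [[9321, -11236], [15376, -18535]]
... * rho(a) = [[1, -1], [-2, 3]]  ->  [[31793, -43029], [52446, -70981]]
... * rho(a) = [[1, -1], [-2, 3]]  ->  [[117851, -160880], [194408, -265389]]
... * rho(a) = [[1, -1], [-2, 3]]  ->  [[439611, -600491], [725186, -990575]]
... * rho(b) = [[3, -2], [8, -5]]  ->  [[-3485095, 2123233], [-5749042, 3502503]]
... * rho(b) = [[3, -2], [8, -5]]  ->  [[6530579, -3645975], [10772898, -6014431]]
... * rho(a) = [[1, -1], [-2, 3]]  ->  [[13822529, -17468504], [22801760, -28816191]]
... * rho(a) = [[1, -1], [-2, 3]]  ->  [[48759537, -66228041], [80434142, -109250333]]
... * rho(a) = [[1, -1], [-2, 3]]  ->  [[181215619, -247443660], [298934808, -408185141]]
tr = 181215619 + -408185141 = -226969522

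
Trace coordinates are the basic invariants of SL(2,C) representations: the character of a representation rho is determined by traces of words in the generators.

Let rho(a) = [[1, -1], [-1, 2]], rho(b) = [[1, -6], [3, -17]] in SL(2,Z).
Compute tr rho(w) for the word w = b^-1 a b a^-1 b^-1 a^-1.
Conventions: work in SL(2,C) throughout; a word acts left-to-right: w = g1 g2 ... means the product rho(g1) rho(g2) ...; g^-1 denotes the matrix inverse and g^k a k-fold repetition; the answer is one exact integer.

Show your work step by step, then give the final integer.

rho(b^-1) = [[-17, 6], [-3, 1]]
... * rho(a) = [[1, -1], [-1, 2]]  ->  [[-23, 29], [-4, 5]]
... * rho(b) = [[1, -6], [3, -17]]  ->  [[64, -355], [11, -61]]
... * rho(a^-1) = [[2, 1], [1, 1]]  ->  [[-227, -291], [-39, -50]]
... * rho(b^-1) = [[-17, 6], [-3, 1]]  ->  [[4732, -1653], [813, -284]]
... * rho(a^-1) = [[2, 1], [1, 1]]  ->  [[7811, 3079], [1342, 529]]
tr = 7811 + 529 = 8340

8340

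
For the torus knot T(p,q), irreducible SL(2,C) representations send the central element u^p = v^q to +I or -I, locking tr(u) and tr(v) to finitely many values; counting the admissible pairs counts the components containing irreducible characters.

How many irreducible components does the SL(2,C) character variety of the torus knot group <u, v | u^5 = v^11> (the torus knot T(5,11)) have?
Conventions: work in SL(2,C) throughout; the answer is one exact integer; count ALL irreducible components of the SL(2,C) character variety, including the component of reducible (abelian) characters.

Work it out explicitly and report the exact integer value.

21

Gamma = < u, v | u^5 = v^11 > (torus knot T(5,11)); the central element u^5 = v^11 acts as +I or -I in any irreducible SL(2,C) representation.
So on each irreducible component the traces are pinned: tr(u) = 2*cos(pi*alpha/5) with 1 <= alpha <= 4, tr(v) = 2*cos(pi*beta/11) with 1 <= beta <= 10.
The two central values (-1)^alpha I and (-1)^beta I must be the same matrix, so alpha and beta share a parity.
Counting: 2 odd alphas x 5 odd betas + 2 even alphas x 5 even betas = 10 + 10 = 20.
components with irreducible characters: 20; plus the single component of reducible (abelian) characters: total 21.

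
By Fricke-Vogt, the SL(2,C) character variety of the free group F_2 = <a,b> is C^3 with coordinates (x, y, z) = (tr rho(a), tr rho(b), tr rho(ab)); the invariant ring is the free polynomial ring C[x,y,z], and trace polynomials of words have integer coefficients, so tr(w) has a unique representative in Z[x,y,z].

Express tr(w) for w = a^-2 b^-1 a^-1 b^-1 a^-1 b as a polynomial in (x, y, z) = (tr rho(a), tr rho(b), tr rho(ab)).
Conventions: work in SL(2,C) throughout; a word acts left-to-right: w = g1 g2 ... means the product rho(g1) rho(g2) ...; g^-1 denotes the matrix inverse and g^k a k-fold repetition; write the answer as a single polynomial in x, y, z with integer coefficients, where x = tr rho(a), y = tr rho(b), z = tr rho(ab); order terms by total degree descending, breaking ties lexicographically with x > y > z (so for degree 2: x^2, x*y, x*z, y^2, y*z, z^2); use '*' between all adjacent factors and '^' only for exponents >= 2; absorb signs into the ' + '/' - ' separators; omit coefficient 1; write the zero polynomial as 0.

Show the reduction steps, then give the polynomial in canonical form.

tr(b a^-1) = tr(b)*tr(a) - tr(b a) = x*y - z
tr(a^-2 b) = tr(b a^-1)*tr(a) - tr(b) = x^2*y - x*z - y
tr(a^-3 b) = tr(a^-2 b)*tr(a) - tr(a^-2 b a) = x^3*y - x^2*z - 2*x*y + z
tr(a^-1 b a^-3) = tr(a^-3 b)*tr(a) - tr(a^-3 b a) = x^4*y - x^3*z - 3*x^2*y + 2*x*z + y
tr(b^2) = tr(b)*tr(b) - tr(1) = y^2 - 2
tr(b^2 a) = tr(b)*tr(a b) - tr(a) = y*z - x
tr(b a^-1 b) = tr(b^2)*tr(a) - tr(b^2 a) = x*y^2 - y*z - x
tr(b a b a) = tr(b a)*tr(b a) - tr(1) = z^2 - 2
tr(b a^-1 b a) = tr(b a b)*tr(a) - tr(b a b a) = x*y*z - x^2 - z^2 + 2
tr(b a^-1 b a^-1) = tr(b a^-1 b)*tr(a) - tr(b a^-1 b a) = x^2*y^2 - 2*x*y*z + z^2 - 2
tr(a^-2 b a^-1 b) = tr(b a^-1 b a^-1)*tr(a) - tr(b a^-1 b) = x^3*y^2 - 2*x^2*y*z - x*y^2 + x*z^2 + y*z - x
tr(a^-1 b a^-3 b) = tr(a^-2 b a^-1 b)*tr(a) - tr(a^-2 b a^-1 b a) = x^4*y^2 - 2*x^3*y*z - 2*x^2*y^2 + x^2*z^2 + 3*x*y*z - x^2 - z^2 + 2
tr(a^-1 b^-1 a^-1 b a^-2) = tr(a^-1 b a^-3)*tr(b) - tr(a^-1 b a^-3 b) = x^3*y*z - x^2*y^2 - x^2*z^2 - x*y*z + x^2 + y^2 + z^2 - 2
tr(b a^-2 b) = tr(a^-1 b^2)*tr(a) - tr(a^-1 b^2 a) = x^2*y^2 - x*y*z - x^2 - y^2 + 2
tr(a^-1 b a^-2 b a^-1) = tr(b a^-2 b a^-1)*tr(a) - tr(b a^-2 b) = x^4*y^2 - 2*x^3*y*z - 2*x^2*y^2 + x^2*z^2 + 2*x*y*z + y^2 - 2
tr(b^3) = tr(b)*tr(b^2) - tr(b) = y^3 - 3*y
tr(b^3 a) = tr(b)*tr(a b^2) - tr(a b) = y^2*z - x*y - z
tr(b^2 a^-1 b) = tr(b^3)*tr(a) - tr(b^3 a) = x*y^3 - y^2*z - 2*x*y + z
tr(a b a) = tr(a)*tr(b a) - tr(b) = x*z - y
tr(b a b^2 a) = tr(b)*tr(a b a b) - tr(a b a) = y*z^2 - x*z - y
tr(b^2 a^-1 b a) = tr(b a b^2)*tr(a) - tr(b a b^2 a) = x*y^2*z - x^2*y - y*z^2 + y
tr(b a^-1 b a^-1 b) = tr(b^2 a^-1 b)*tr(a) - tr(b^2 a^-1 b a) = x^2*y^3 - 2*x*y^2*z - x^2*y + y*z^2 + x*z - y
tr(b a b a^-1 b) = tr(b^2 a b)*tr(a) - tr(b^2 a b a) = x*y^2*z - x^2*y - y*z^2 + y
tr(b a b a b a) = tr(b a)*tr(b a b a) - tr(b^-1 a^-1) = z^3 - 3*z
tr(b a b a^-1 b a) = tr(b a b a b)*tr(a) - tr(b a b a b a) = x*y*z^2 - x^2*z - z^3 - x*y + 3*z
tr(b a^-1 b a^-1 b a) = tr(b a b a^-1 b)*tr(a) - tr(b a b a^-1 b a) = x^2*y^2*z - x^3*y - 2*x*y*z^2 + x^2*z + z^3 + 2*x*y - 3*z
tr(a^-1 b a^-1 b a^-1 b) = tr(b a^-1 b a^-1 b)*tr(a) - tr(b a^-1 b a^-1 b a) = x^3*y^3 - 3*x^2*y^2*z + 3*x*y*z^2 - z^3 - 3*x*y + 3*z
tr(a^-1 b a^-2 b a^-1 b) = tr(a^-1 b a^-1 b a^-1 b)*tr(a) - tr(a^-1 b a^-1 b a^-1 b a) = x^4*y^3 - 3*x^3*y^2*z - x^2*y^3 + 3*x^2*y*z^2 + 2*x*y^2*z - x*z^3 - 2*x^2*y - y*z^2 + 2*x*z + y
tr(a^-1 b^-1 a^-1 b a^-2 b) = tr(a^-1 b a^-2 b a^-1)*tr(b) - tr(a^-1 b a^-2 b a^-1 b) = x^3*y^2*z - x^2*y^3 - 2*x^2*y*z^2 + x*z^3 + 2*x^2*y + y^3 + y*z^2 - 2*x*z - 3*y
tr(a^-2 b^-1 a^-1 b^-1 a^-1 b) = tr(a^-1 b^-1 a^-1 b a^-2)*tr(b) - tr(a^-1 b^-1 a^-1 b a^-2 b) = x^2*y*z^2 - x*y^2*z - x*z^3 - x^2*y + 2*x*z + y

x^2*y*z^2 - x*y^2*z - x*z^3 - x^2*y + 2*x*z + y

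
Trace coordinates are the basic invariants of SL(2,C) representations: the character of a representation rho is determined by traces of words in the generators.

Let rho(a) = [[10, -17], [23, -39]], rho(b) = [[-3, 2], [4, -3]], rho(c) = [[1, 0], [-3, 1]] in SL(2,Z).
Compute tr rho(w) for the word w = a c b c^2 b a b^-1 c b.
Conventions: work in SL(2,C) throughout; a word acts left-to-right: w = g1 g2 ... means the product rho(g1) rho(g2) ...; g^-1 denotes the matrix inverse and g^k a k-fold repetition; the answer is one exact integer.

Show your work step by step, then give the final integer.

448306

rho(a) = [[10, -17], [23, -39]]
... * rho(c) = [[1, 0], [-3, 1]]  ->  [[61, -17], [140, -39]]
... * rho(b) = [[-3, 2], [4, -3]]  ->  [[-251, 173], [-576, 397]]
... * rho(c) = [[1, 0], [-3, 1]]  ->  [[-770, 173], [-1767, 397]]
... * rho(c) = [[1, 0], [-3, 1]]  ->  [[-1289, 173], [-2958, 397]]
... * rho(b) = [[-3, 2], [4, -3]]  ->  [[4559, -3097], [10462, -7107]]
... * rho(a) = [[10, -17], [23, -39]]  ->  [[-25641, 43280], [-58841, 99319]]
... * rho(b^-1) = [[-3, -2], [-4, -3]]  ->  [[-96197, -78558], [-220753, -180275]]
... * rho(c) = [[1, 0], [-3, 1]]  ->  [[139477, -78558], [320072, -180275]]
... * rho(b) = [[-3, 2], [4, -3]]  ->  [[-732663, 514628], [-1681316, 1180969]]
tr = -732663 + 1180969 = 448306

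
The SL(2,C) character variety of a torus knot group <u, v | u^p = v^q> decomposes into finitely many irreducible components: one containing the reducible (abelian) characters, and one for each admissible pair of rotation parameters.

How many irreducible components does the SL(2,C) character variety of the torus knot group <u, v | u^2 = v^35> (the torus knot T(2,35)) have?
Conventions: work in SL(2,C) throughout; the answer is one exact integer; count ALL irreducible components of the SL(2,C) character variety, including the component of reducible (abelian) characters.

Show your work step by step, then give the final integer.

18

Gamma = < u, v | u^2 = v^35 > (torus knot T(2,35)); the central element u^2 = v^35 acts as +I or -I in any irreducible SL(2,C) representation.
This locks tr(u) to 2*cos(pi*alpha/2), alpha in 1..1, and tr(v) to 2*cos(pi*beta/35), beta in 1..34, on each component of irreducible characters.
u^2 = (-1)^alpha I and v^35 = (-1)^beta I must agree, so alpha and beta have equal parity.
Enumerate parity-matched pairs: 1*17 odd-odd plus 0*17 even-even gives 17.
components with irreducible characters: 17; plus the single component of reducible (abelian) characters: total 18.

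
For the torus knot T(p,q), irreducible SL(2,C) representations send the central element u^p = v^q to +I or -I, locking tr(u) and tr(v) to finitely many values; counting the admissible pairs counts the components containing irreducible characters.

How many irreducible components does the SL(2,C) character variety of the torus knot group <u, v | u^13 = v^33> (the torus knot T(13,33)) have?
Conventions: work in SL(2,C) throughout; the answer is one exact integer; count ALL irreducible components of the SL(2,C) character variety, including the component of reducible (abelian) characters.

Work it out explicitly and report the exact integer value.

Gamma = < u, v | u^13 = v^33 > (torus knot T(13,33)); the central element u^13 = v^33 acts as +I or -I in any irreducible SL(2,C) representation.
On an irreducible component, tr(u) is locked at 2*cos(pi*alpha/13) for some alpha in 1..12, and tr(v) at 2*cos(pi*beta/33) for some beta in 1..32.
The two central values (-1)^alpha I and (-1)^beta I must be the same matrix, so alpha and beta share a parity.
count pairs: odd alpha (6 choices) x odd beta (16), plus even alpha (6) x even beta (16): 6*16 + 6*16 = 192.
That is 192 components of irreducible characters, and with the reducible (abelian) component the total is 193.

193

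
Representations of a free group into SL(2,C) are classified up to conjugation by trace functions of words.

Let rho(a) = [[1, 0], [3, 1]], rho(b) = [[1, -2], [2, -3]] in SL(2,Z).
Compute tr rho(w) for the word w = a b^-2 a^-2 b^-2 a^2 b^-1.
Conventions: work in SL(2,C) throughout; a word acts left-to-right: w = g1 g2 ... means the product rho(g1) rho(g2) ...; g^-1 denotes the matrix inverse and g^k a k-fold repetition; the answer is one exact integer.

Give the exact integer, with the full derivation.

rho(a) = [[1, 0], [3, 1]]
... * rho(b^-1) = [[-3, 2], [-2, 1]]  ->  [[-3, 2], [-11, 7]]
... * rho(b^-1) = [[-3, 2], [-2, 1]]  ->  [[5, -4], [19, -15]]
... * rho(a^-1) = [[1, 0], [-3, 1]]  ->  [[17, -4], [64, -15]]
... * rho(a^-1) = [[1, 0], [-3, 1]]  ->  [[29, -4], [109, -15]]
... * rho(b^-1) = [[-3, 2], [-2, 1]]  ->  [[-79, 54], [-297, 203]]
... * rho(b^-1) = [[-3, 2], [-2, 1]]  ->  [[129, -104], [485, -391]]
... * rho(a) = [[1, 0], [3, 1]]  ->  [[-183, -104], [-688, -391]]
... * rho(a) = [[1, 0], [3, 1]]  ->  [[-495, -104], [-1861, -391]]
... * rho(b^-1) = [[-3, 2], [-2, 1]]  ->  [[1693, -1094], [6365, -4113]]
tr = 1693 + -4113 = -2420

-2420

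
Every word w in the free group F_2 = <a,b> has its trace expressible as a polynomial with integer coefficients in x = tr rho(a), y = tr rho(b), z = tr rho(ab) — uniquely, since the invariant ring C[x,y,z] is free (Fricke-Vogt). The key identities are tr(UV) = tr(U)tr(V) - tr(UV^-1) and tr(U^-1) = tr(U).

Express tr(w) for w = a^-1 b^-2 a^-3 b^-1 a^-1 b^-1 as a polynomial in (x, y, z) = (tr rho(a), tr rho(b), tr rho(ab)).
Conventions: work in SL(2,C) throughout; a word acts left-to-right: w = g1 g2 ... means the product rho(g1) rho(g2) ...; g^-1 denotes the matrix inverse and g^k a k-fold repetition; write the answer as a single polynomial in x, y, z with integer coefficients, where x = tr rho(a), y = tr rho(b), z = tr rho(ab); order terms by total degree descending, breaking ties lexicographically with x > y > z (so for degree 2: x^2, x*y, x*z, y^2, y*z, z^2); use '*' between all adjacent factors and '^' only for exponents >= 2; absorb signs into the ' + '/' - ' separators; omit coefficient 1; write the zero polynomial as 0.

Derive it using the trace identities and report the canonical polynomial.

apply: tr(b^-1) = tr(b) = y
tr(b^-1 a) = tr(a)*tr(b) - tr(a b) = x*y - z
use: tr(b^-1 a^-1) = tr(b^-1)*tr(a) - tr(b^-1 a) = z
tr(a^-2 b^-1) = tr(b^-1 a^-1)*tr(a) - tr(b^-1) = x*z - y
tr(a^-2) = tr(a^-1)*tr(a) - tr(1) = x^2 - 2
tr(a^-1 b^-2 a^-1) = tr(a^-2 b^-1)*tr(b) - tr(a^-2) = x*y*z - x^2 - y^2 + 2
apply: tr(a b a b) = tr(b a)*tr(b a) - tr(1) = z^2 - 2
apply: tr(a b a b^-1) = tr(a b a)*tr(b) - tr(a b a b) = x*y*z - y^2 - z^2 + 2
apply: tr(b a b^-2 a) = tr(a b a b^-1)*tr(b) - tr(a b a) = x*y^2*z - y^3 - y*z^2 - x*z + 3*y
use: tr(b^-2 a^-1 b a) = tr(b a b^-2)*tr(a) - tr(b a b^-2 a) = -x*y^2*z + x^2*y + y^3 + y*z^2 - 3*y
tr(a^-1 b^-2 a^-1 b) = tr(b^-2 a^-1 b)*tr(a) - tr(b^-2 a^-1 b a) = x*y^2*z - x^2*y - y^3 - y*z^2 + x*z + 3*y
tr(a^-1 b^-2 a^-1 b^-1) = tr(a^-1 b^-2 a^-1)*tr(b) - tr(a^-1 b^-2 a^-1 b) = y*z^2 - x*z - y
tr(b^-2) = tr(b^-1)*tr(b) - tr(1) = y^2 - 2
apply: tr(b^-3) = tr(b^-2)*tr(b) - tr(b^-1) = y^3 - 3*y
tr(b^-2 a) = tr(a b^-1)*tr(b) - tr(a) = x*y^2 - y*z - x
tr(b^-3 a) = tr(b^-2 a)*tr(b) - tr(b^-2 a b) = x*y^3 - y^2*z - 2*x*y + z
tr(b^-2 a^-1 b^-1) = tr(b^-3)*tr(a) - tr(b^-3 a) = y^2*z - x*y - z
apply: tr(b^-1 a^-2 b^-2 a^-1) = tr(a^-1 b^-2 a^-1 b^-1)*tr(a) - tr(a^-1 b^-2 a^-1 b^-1 a) = x*y*z^2 - x^2*z - y^2*z + z
apply: tr(b^-1 a^-3) = tr(a^-1 b^-1 a^-1)*tr(a) - tr(a^-1 b^-1) = x^2*z - x*y - z
apply: tr(a^-3) = tr(a^-2)*tr(a) - tr(a^-1) = x^3 - 3*x
apply: tr(a^-2 b^-2 a^-1) = tr(b^-1 a^-3)*tr(b) - tr(b^-1 a^-3 b) = x^2*y*z - x^3 - x*y^2 - y*z + 3*x
apply: tr(b^-1 a^-1 b^-2 a^-2 b^-1) = tr(b^-1 a^-2 b^-2 a^-1)*tr(b) - tr(b^-1 a^-2 b^-2 a^-1 b) = x*y^2*z^2 - 2*x^2*y*z - y^3*z + x^3 + x*y^2 + 2*y*z - 3*x
use: tr(b^-2 a^-2 b^-1) = tr(a^-1 b^-3)*tr(a) - tr(a^-1 b^-3 a) = x*y^2*z - x^2*y - y^3 - x*z + 3*y
use: tr(b a b) = tr(b)*tr(a b) - tr(a) = y*z - x
use: tr(a^-1 b a b) = tr(b a b)*tr(a) - tr(b a b a) = x*y*z - x^2 - z^2 + 2
apply: tr(b a b a^-2) = tr(a^-1 b a b)*tr(a) - tr(a^-1 b a b a) = x^2*y*z - x^3 - x*z^2 - y*z + 3*x
tr(a^-2 b a b a^-1) = tr(b a b a^-2)*tr(a) - tr(b a b a^-1) = x^3*y*z - x^4 - x^2*z^2 - 2*x*y*z + 4*x^2 + z^2 - 2
use: tr(b a b a^-1 b) = tr(b^2 a b)*tr(a) - tr(b^2 a b a) = x*y^2*z - x^2*y - y*z^2 + y
use: tr(b a b a b a) = tr(a b)*tr(a b a b) - tr(a^-1 b^-1) = z^3 - 3*z
tr(b a b a^-1 b a) = tr(b a b a b)*tr(a) - tr(b a b a b a) = x*y*z^2 - x^2*z - z^3 - x*y + 3*z
apply: tr(b a b a^-1 b a^-1) = tr(b a b a^-1 b)*tr(a) - tr(b a b a^-1 b a) = x^2*y^2*z - x^3*y - 2*x*y*z^2 + x^2*z + z^3 + 2*x*y - 3*z
tr(a^-2 b a b a^-1 b) = tr(b a b a^-1 b a^-1)*tr(a) - tr(b a b a^-1 b) = x^3*y^2*z - x^4*y - 2*x^2*y*z^2 + x^3*z - x*y^2*z + x*z^3 + 3*x^2*y + y*z^2 - 3*x*z - y
apply: tr(b^-1 a^-2 b a b a^-1) = tr(a^-2 b a b a^-1)*tr(b) - tr(a^-2 b a b a^-1 b) = x^2*y*z^2 - x^3*z - x*y^2*z - x*z^3 + x^2*y + 3*x*z - y
apply: tr(a b a^-1 b^-2 a^-2 b) = tr(b^-1 a^-2 b a b a^-1)*tr(b) - tr(b^-1 a^-2 b a b a^-1 b) = x^2*y^2*z^2 - 2*x^3*y*z - x*y^3*z - x*y*z^3 + x^4 + x^2*y^2 + x^2*z^2 + 5*x*y*z - 4*x^2 - y^2 - z^2 + 2
tr(a^-1 b^-2 a^-2 b^-1 a b) = tr(a b a^-1 b^-2 a^-2)*tr(b) - tr(a b a^-1 b^-2 a^-2 b) = -x^2*y^2*z^2 + 2*x^3*y*z + 2*x*y^3*z + x*y*z^3 - x^4 - 2*x^2*y^2 - x^2*z^2 - y^4 - y^2*z^2 - 4*x*y*z + 4*x^2 + 4*y^2 + z^2 - 2
tr(b^-1 a^-1 b^-2 a^-2 b^-1 a) = tr(a^-1 b^-2 a^-2 b^-1 a)*tr(b) - tr(a^-1 b^-2 a^-2 b^-1 a b) = x^2*y^2*z^2 - 2*x^3*y*z - x*y^3*z - x*y*z^3 + x^4 + x^2*y^2 + x^2*z^2 + y^2*z^2 + 3*x*y*z - 4*x^2 - y^2 - z^2 + 2
tr(b^-1 a^-1 b^-1 a^-1 b^-2 a^-2) = tr(b^-1 a^-1 b^-2 a^-2 b^-1)*tr(a) - tr(b^-1 a^-1 b^-2 a^-2 b^-1 a) = x*y*z^3 - x^2*z^2 - y^2*z^2 - x*y*z + x^2 + y^2 + z^2 - 2
use: tr(b^-3 a^-1 b^-1) = tr(b^-1 a^-1 b^-2)*tr(b) - tr(b^-1 a^-1 b^-1) = y^3*z - x*y^2 - 2*y*z + x
tr(b^-1 a b^-3) = tr(b^-3 a)*tr(b) - tr(b^-3 a b) = x*y^4 - y^3*z - 3*x*y^2 + 2*y*z + x
tr(a^2 b^-1) = tr(a^2)*tr(b) - tr(a^2 b) = x^2*y - x*z - y
apply: tr(a^2 b^-2) = tr(a^2 b^-1)*tr(b) - tr(a^2) = x^2*y^2 - x*y*z - x^2 - y^2 + 2
use: tr(a b^-3 a) = tr(a^2 b^-2)*tr(b) - tr(a^2 b^-1) = x^2*y^3 - x*y^2*z - 2*x^2*y - y^3 + x*z + 3*y
apply: tr(a b^-3 a b) = tr(b^-1 a b a b^-1)*tr(b) - tr(b^-1 a b a) = x*y^3*z - y^4 - y^2*z^2 - 2*x*y*z + 4*y^2 + z^2 - 2
apply: tr(b^-1 a b^-3 a) = tr(a b^-3 a)*tr(b) - tr(a b^-3 a b) = x^2*y^4 - 2*x*y^3*z - 2*x^2*y^2 + y^2*z^2 + 3*x*y*z - y^2 - z^2 + 2
use: tr(b^-3 a^-1 b^-1 a) = tr(b^-1 a b^-3)*tr(a) - tr(b^-1 a b^-3 a) = x*y^3*z - x^2*y^2 - y^2*z^2 - x*y*z + x^2 + y^2 + z^2 - 2
tr(b^-2 a^-1 b^-1 a^-1 b^-1) = tr(b^-3 a^-1 b^-1)*tr(a) - tr(b^-3 a^-1 b^-1 a) = y^2*z^2 - x*y*z - y^2 - z^2 + 2
tr(b^-2 a^-1 b^-1 a^-1 b^-1 a) = tr(b^-1 a^-1 b^-1 a^-1 b^-1 a)*tr(b) - tr(b^-1 a^-1 b^-1 a^-1 b^-1 a b) = x*y^2*z^2 - x^2*y*z - y*z^3 - x*y^2 + 2*y*z + x
tr(b^-1 a^-1 b^-1 a^-1 b^-2 a^-1) = tr(b^-2 a^-1 b^-1 a^-1 b^-1)*tr(a) - tr(b^-2 a^-1 b^-1 a^-1 b^-1 a) = y*z^3 - x*z^2 - 2*y*z + x
tr(a^-1 b^-2 a^-3 b^-1 a^-1 b^-1) = tr(b^-1 a^-1 b^-1 a^-1 b^-2 a^-2)*tr(a) - tr(b^-1 a^-1 b^-1 a^-1 b^-2 a^-1) = x^2*y*z^3 - x^3*z^2 - x*y^2*z^2 - x^2*y*z - y*z^3 + x^3 + x*y^2 + 2*x*z^2 + 2*y*z - 3*x

x^2*y*z^3 - x^3*z^2 - x*y^2*z^2 - x^2*y*z - y*z^3 + x^3 + x*y^2 + 2*x*z^2 + 2*y*z - 3*x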